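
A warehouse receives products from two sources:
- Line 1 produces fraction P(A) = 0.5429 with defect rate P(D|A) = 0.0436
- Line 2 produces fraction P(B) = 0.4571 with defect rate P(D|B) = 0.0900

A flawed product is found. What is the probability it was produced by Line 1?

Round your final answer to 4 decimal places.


Let A = from Line 1, D = flawed

Given:
- P(A) = 0.5429, P(B) = 0.4571
- P(D|A) = 0.0436, P(D|B) = 0.0900

Step 1: Find P(D)
P(D) = P(D|A)P(A) + P(D|B)P(B)
     = 0.0436 × 0.5429 + 0.0900 × 0.4571
     = 0.02367044 + 0.04113900
     = 0.06480944

Step 2: Apply Bayes' theorem
P(A|D) = P(D|A)P(A) / P(D)
       = 0.02367044 / 0.06480944
       = 0.3652


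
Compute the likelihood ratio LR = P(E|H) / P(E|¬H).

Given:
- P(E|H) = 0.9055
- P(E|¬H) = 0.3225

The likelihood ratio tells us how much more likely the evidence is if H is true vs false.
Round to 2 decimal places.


Likelihood Ratio (LR) = P(E|H) / P(E|¬H)

LR = 0.9055 / 0.3225
   = 2.81

The evidence is 2.81 times more likely if H is true than if H is false.
Because LR exceeds 1, E is evidence for H.


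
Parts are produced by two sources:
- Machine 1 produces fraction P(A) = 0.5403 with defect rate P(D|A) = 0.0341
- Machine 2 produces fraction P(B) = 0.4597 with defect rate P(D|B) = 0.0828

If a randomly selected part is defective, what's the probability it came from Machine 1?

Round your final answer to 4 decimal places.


Let A = from Machine 1, D = defective

Given:
- P(A) = 0.5403, P(B) = 0.4597
- P(D|A) = 0.0341, P(D|B) = 0.0828

Step 1: Find P(D)
P(D) = P(D|A)P(A) + P(D|B)P(B)
     = 0.0341 × 0.5403 + 0.0828 × 0.4597
     = 0.01842423 + 0.03806316
     = 0.05648739

Step 2: Apply Bayes' theorem
P(A|D) = P(D|A)P(A) / P(D)
       = 0.01842423 / 0.05648739
       = 0.3262


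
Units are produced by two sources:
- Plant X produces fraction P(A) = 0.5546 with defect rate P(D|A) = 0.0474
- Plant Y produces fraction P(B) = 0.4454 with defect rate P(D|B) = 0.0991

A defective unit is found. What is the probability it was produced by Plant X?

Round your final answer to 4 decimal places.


Let A = from Plant X, D = defective

Given:
- P(A) = 0.5546, P(B) = 0.4454
- P(D|A) = 0.0474, P(D|B) = 0.0991

Step 1: Find P(D)
P(D) = P(D|A)P(A) + P(D|B)P(B)
     = 0.0474 × 0.5546 + 0.0991 × 0.4454
     = 0.02628804 + 0.04413914
     = 0.07042718

Step 2: Apply Bayes' theorem
P(A|D) = P(D|A)P(A) / P(D)
       = 0.02628804 / 0.07042718
       = 0.3733


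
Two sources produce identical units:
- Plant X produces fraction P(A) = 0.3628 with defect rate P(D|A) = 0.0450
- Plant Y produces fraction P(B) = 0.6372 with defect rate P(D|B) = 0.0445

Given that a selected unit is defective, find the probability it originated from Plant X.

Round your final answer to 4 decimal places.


Let A = from Plant X, D = defective

Given:
- P(A) = 0.3628, P(B) = 0.6372
- P(D|A) = 0.0450, P(D|B) = 0.0445

Step 1: Find P(D)
P(D) = P(D|A)P(A) + P(D|B)P(B)
     = 0.0450 × 0.3628 + 0.0445 × 0.6372
     = 0.01632600 + 0.02835540
     = 0.04468140

Step 2: Apply Bayes' theorem
P(A|D) = P(D|A)P(A) / P(D)
       = 0.01632600 / 0.04468140
       = 0.3654


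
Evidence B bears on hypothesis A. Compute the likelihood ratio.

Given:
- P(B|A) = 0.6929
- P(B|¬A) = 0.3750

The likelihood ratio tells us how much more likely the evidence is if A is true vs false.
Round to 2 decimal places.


Likelihood Ratio (LR) = P(B|A) / P(B|¬A)

LR = 0.6929 / 0.3750
   = 1.85

The evidence is 1.85 times more likely if A is true than if A is false.
Because LR exceeds 1, B is evidence for A.


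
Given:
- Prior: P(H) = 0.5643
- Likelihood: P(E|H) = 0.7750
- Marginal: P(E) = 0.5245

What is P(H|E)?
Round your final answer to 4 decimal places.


Using Bayes' theorem:

P(H|E) = P(E|H) × P(H) / P(E)
       = 0.7750 × 0.5643 / 0.5245
       = 0.43733250 / 0.5245
       = 0.8338

The evidence strengthens our belief in H.
Prior: 0.5643 → Posterior: 0.8338


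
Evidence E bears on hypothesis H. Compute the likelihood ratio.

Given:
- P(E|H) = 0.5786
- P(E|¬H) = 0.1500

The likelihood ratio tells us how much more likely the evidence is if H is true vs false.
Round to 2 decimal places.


Likelihood Ratio (LR) = P(E|H) / P(E|¬H)

LR = 0.5786 / 0.1500
   = 3.86

The evidence is 3.86 times more likely if H is true than if H is false.
Because LR exceeds 1, E is evidence for H.


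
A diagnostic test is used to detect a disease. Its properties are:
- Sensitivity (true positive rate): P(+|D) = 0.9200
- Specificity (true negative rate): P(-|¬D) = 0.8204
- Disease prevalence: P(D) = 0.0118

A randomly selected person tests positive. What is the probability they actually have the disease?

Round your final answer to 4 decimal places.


Let D = has disease, + = positive test

Given:
- P(D) = 0.0118 (prevalence)
- P(+|D) = 0.9200 (sensitivity)
- P(-|¬D) = 0.8204 (specificity)
- P(+|¬D) = 0.1796 (false positive rate = 1 - specificity)

Step 1: Find P(+)
P(+) = P(+|D)P(D) + P(+|¬D)P(¬D)
     = 0.9200 × 0.0118 + 0.1796 × 0.9882
     = 0.01085600 + 0.17748072
     = 0.18833672

Step 2: Apply Bayes' theorem for P(D|+)
P(D|+) = P(+|D)P(D) / P(+)
       = 0.01085600 / 0.18833672
       = 0.0576


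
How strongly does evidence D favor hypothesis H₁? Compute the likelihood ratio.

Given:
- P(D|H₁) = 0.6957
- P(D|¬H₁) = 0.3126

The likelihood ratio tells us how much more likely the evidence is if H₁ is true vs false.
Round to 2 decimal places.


Likelihood Ratio (LR) = P(D|H₁) / P(D|¬H₁)

LR = 0.6957 / 0.3126
   = 2.23

The evidence is 2.23 times more likely if H₁ is true than if H₁ is false.
LR > 1, so observing D raises the odds in favor of H₁.


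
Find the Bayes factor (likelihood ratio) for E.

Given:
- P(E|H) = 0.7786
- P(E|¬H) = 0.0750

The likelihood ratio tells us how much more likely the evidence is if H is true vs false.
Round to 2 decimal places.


Likelihood Ratio (LR) = P(E|H) / P(E|¬H)

LR = 0.7786 / 0.0750
   = 10.38

The evidence is 10.38 times more likely if H is true than if H is false.
LR > 1, so observing E raises the odds in favor of H.


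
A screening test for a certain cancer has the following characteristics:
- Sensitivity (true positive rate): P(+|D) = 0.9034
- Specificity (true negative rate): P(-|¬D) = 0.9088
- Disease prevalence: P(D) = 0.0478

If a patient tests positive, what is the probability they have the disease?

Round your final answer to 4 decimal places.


Let D = has disease, + = positive test

Given:
- P(D) = 0.0478 (prevalence)
- P(+|D) = 0.9034 (sensitivity)
- P(-|¬D) = 0.9088 (specificity)
- P(+|¬D) = 0.0912 (false positive rate = 1 - specificity)

Step 1: Find P(+)
P(+) = P(+|D)P(D) + P(+|¬D)P(¬D)
     = 0.9034 × 0.0478 + 0.0912 × 0.9522
     = 0.04318252 + 0.08684064
     = 0.13002316

Step 2: Apply Bayes' theorem for P(D|+)
P(D|+) = P(+|D)P(D) / P(+)
       = 0.04318252 / 0.13002316
       = 0.3321


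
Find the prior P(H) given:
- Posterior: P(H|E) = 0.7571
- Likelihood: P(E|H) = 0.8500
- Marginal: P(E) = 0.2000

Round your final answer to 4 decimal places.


From Bayes' theorem: P(H|E) = P(E|H) × P(H) / P(E)

Rearranging for P(H):
P(H) = P(H|E) × P(E) / P(E|H)
     = 0.7571 × 0.2000 / 0.8500
     = 0.15142000 / 0.8500
     = 0.1781


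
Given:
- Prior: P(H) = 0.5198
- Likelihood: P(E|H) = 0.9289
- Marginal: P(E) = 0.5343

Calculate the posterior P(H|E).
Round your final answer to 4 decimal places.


Using Bayes' theorem:

P(H|E) = P(E|H) × P(H) / P(E)
       = 0.9289 × 0.5198 / 0.5343
       = 0.48284222 / 0.5343
       = 0.9037

The evidence strengthens our belief in H.
Prior: 0.5198 → Posterior: 0.9037


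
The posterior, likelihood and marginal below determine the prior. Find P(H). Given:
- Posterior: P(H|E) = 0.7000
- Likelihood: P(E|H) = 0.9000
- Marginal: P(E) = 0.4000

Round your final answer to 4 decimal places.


From Bayes' theorem: P(H|E) = P(E|H) × P(H) / P(E)

Rearranging for P(H):
P(H) = P(H|E) × P(E) / P(E|H)
     = 0.7000 × 0.4000 / 0.9000
     = 0.28000000 / 0.9000
     = 0.3111


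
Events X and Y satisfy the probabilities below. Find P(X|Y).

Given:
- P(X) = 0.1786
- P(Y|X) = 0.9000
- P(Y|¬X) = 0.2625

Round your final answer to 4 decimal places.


Bayes' theorem: P(X|Y) = P(Y|X) × P(X) / P(Y)

Step 1: Calculate P(Y) using law of total probability
P(Y) = P(Y|X)P(X) + P(Y|¬X)P(¬X)
     = 0.9000 × 0.1786 + 0.2625 × 0.8214
     = 0.16074000 + 0.21561750
     = 0.37635750

Step 2: Apply Bayes' theorem
P(X|Y) = P(Y|X) × P(X) / P(Y)
       = 0.16074000 / 0.37635750
       = 0.4271


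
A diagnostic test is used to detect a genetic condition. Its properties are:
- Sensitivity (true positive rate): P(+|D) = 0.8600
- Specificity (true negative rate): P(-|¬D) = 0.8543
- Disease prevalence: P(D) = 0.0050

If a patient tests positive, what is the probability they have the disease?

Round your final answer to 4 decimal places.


Let D = has disease, + = positive test

Given:
- P(D) = 0.0050 (prevalence)
- P(+|D) = 0.8600 (sensitivity)
- P(-|¬D) = 0.8543 (specificity)
- P(+|¬D) = 0.1457 (false positive rate = 1 - specificity)

Step 1: Find P(+)
P(+) = P(+|D)P(D) + P(+|¬D)P(¬D)
     = 0.8600 × 0.0050 + 0.1457 × 0.9950
     = 0.00430000 + 0.14497150
     = 0.14927150

Step 2: Apply Bayes' theorem for P(D|+)
P(D|+) = P(+|D)P(D) / P(+)
       = 0.00430000 / 0.14927150
       = 0.0288


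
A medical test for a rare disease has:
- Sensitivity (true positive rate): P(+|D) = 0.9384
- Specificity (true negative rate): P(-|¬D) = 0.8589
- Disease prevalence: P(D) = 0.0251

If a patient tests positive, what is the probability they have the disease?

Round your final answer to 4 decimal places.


Let D = has disease, + = positive test

Given:
- P(D) = 0.0251 (prevalence)
- P(+|D) = 0.9384 (sensitivity)
- P(-|¬D) = 0.8589 (specificity)
- P(+|¬D) = 0.1411 (false positive rate = 1 - specificity)

Step 1: Find P(+)
P(+) = P(+|D)P(D) + P(+|¬D)P(¬D)
     = 0.9384 × 0.0251 + 0.1411 × 0.9749
     = 0.02355384 + 0.13755839
     = 0.16111223

Step 2: Apply Bayes' theorem for P(D|+)
P(D|+) = P(+|D)P(D) / P(+)
       = 0.02355384 / 0.16111223
       = 0.1462


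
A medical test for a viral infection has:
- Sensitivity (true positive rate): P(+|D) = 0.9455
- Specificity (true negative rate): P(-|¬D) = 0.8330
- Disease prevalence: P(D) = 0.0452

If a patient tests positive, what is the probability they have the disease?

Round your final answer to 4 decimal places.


Let D = has disease, + = positive test

Given:
- P(D) = 0.0452 (prevalence)
- P(+|D) = 0.9455 (sensitivity)
- P(-|¬D) = 0.8330 (specificity)
- P(+|¬D) = 0.1670 (false positive rate = 1 - specificity)

Step 1: Find P(+)
P(+) = P(+|D)P(D) + P(+|¬D)P(¬D)
     = 0.9455 × 0.0452 + 0.1670 × 0.9548
     = 0.04273660 + 0.15945160
     = 0.20218820

Step 2: Apply Bayes' theorem for P(D|+)
P(D|+) = P(+|D)P(D) / P(+)
       = 0.04273660 / 0.20218820
       = 0.2114


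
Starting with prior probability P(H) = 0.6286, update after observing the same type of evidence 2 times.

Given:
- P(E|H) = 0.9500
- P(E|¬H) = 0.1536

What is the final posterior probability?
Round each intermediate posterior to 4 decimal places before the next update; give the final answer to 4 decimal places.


Sequential Bayesian updating:

Initial prior: P(H) = 0.6286

Update 1:
  P(E) = 0.9500 × 0.6286 + 0.1536 × 0.3714 = 0.59717000 + 0.05704704 = 0.65421704
  P(H|E) = 0.59717000 / 0.65421704 = 0.9128

Update 2:
  P(E) = 0.9500 × 0.9128 + 0.1536 × 0.0872 = 0.86716000 + 0.01339392 = 0.88055392
  P(H|E) = 0.86716000 / 0.88055392 = 0.9848

Final posterior: 0.9848


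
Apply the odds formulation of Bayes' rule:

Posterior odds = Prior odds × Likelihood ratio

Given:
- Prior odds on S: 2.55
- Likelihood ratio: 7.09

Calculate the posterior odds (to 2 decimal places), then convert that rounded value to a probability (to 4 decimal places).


Step 1: Calculate posterior odds
Posterior odds = Prior odds × LR
               = 2.55 × 7.09
               = 18.08

Step 2: Convert to probability
P(S|E) = Posterior odds / (1 + Posterior odds)
       = 18.08 / (1 + 18.08)
       = 18.08 / 19.08
       = 0.9476

The evidence increased P(S) from 0.7183 to 0.9476.


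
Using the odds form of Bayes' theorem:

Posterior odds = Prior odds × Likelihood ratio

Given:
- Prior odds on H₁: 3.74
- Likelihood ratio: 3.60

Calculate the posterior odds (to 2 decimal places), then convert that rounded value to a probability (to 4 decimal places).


Step 1: Calculate posterior odds
Posterior odds = Prior odds × LR
               = 3.74 × 3.60
               = 13.46

Step 2: Convert to probability
P(H₁|E) = Posterior odds / (1 + Posterior odds)
       = 13.46 / (1 + 13.46)
       = 13.46 / 14.46
       = 0.9308

The evidence increased P(H₁) from 0.7890 to 0.9308.


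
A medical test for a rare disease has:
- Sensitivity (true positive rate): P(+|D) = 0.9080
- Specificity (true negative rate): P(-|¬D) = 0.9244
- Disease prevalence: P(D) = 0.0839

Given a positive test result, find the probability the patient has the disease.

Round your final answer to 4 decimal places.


Let D = has disease, + = positive test

Given:
- P(D) = 0.0839 (prevalence)
- P(+|D) = 0.9080 (sensitivity)
- P(-|¬D) = 0.9244 (specificity)
- P(+|¬D) = 0.0756 (false positive rate = 1 - specificity)

Step 1: Find P(+)
P(+) = P(+|D)P(D) + P(+|¬D)P(¬D)
     = 0.9080 × 0.0839 + 0.0756 × 0.9161
     = 0.07618120 + 0.06925716
     = 0.14543836

Step 2: Apply Bayes' theorem for P(D|+)
P(D|+) = P(+|D)P(D) / P(+)
       = 0.07618120 / 0.14543836
       = 0.5238


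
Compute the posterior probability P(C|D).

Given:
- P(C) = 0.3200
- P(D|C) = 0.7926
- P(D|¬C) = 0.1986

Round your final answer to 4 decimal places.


Bayes' theorem: P(C|D) = P(D|C) × P(C) / P(D)

Step 1: Calculate P(D) using law of total probability
P(D) = P(D|C)P(C) + P(D|¬C)P(¬C)
     = 0.7926 × 0.3200 + 0.1986 × 0.6800
     = 0.25363200 + 0.13504800
     = 0.38868000

Step 2: Apply Bayes' theorem
P(C|D) = P(D|C) × P(C) / P(D)
       = 0.25363200 / 0.38868000
       = 0.6525


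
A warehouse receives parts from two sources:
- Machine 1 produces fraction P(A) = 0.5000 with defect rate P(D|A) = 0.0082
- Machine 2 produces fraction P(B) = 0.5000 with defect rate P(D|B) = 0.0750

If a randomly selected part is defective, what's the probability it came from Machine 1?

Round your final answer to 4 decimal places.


Let A = from Machine 1, D = defective

Given:
- P(A) = 0.5000, P(B) = 0.5000
- P(D|A) = 0.0082, P(D|B) = 0.0750

Step 1: Find P(D)
P(D) = P(D|A)P(A) + P(D|B)P(B)
     = 0.0082 × 0.5000 + 0.0750 × 0.5000
     = 0.00410000 + 0.03750000
     = 0.04160000

Step 2: Apply Bayes' theorem
P(A|D) = P(D|A)P(A) / P(D)
       = 0.00410000 / 0.04160000
       = 0.0986


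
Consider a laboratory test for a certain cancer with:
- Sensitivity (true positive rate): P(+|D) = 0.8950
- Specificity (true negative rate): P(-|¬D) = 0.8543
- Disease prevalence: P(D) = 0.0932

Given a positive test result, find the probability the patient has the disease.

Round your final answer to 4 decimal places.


Let D = has disease, + = positive test

Given:
- P(D) = 0.0932 (prevalence)
- P(+|D) = 0.8950 (sensitivity)
- P(-|¬D) = 0.8543 (specificity)
- P(+|¬D) = 0.1457 (false positive rate = 1 - specificity)

Step 1: Find P(+)
P(+) = P(+|D)P(D) + P(+|¬D)P(¬D)
     = 0.8950 × 0.0932 + 0.1457 × 0.9068
     = 0.08341400 + 0.13212076
     = 0.21553476

Step 2: Apply Bayes' theorem for P(D|+)
P(D|+) = P(+|D)P(D) / P(+)
       = 0.08341400 / 0.21553476
       = 0.3870


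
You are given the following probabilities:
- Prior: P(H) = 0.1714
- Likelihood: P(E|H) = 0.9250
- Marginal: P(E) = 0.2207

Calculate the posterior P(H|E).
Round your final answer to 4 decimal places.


Using Bayes' theorem:

P(H|E) = P(E|H) × P(H) / P(E)
       = 0.9250 × 0.1714 / 0.2207
       = 0.15854500 / 0.2207
       = 0.7184

The evidence strengthens our belief in H.
Prior: 0.1714 → Posterior: 0.7184


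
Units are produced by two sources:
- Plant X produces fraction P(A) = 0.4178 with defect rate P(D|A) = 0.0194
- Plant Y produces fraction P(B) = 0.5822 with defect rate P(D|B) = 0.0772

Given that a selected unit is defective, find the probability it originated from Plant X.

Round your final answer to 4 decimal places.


Let A = from Plant X, D = defective

Given:
- P(A) = 0.4178, P(B) = 0.5822
- P(D|A) = 0.0194, P(D|B) = 0.0772

Step 1: Find P(D)
P(D) = P(D|A)P(A) + P(D|B)P(B)
     = 0.0194 × 0.4178 + 0.0772 × 0.5822
     = 0.00810532 + 0.04494584
     = 0.05305116

Step 2: Apply Bayes' theorem
P(A|D) = P(D|A)P(A) / P(D)
       = 0.00810532 / 0.05305116
       = 0.1528


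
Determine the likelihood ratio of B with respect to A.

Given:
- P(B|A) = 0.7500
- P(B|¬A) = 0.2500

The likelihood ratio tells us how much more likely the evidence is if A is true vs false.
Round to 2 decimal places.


Likelihood Ratio (LR) = P(B|A) / P(B|¬A)

LR = 0.7500 / 0.2500
   = 3.00

The evidence is 3.00 times more likely if A is true than if A is false.
Since LR > 1, the evidence supports A over ¬A.


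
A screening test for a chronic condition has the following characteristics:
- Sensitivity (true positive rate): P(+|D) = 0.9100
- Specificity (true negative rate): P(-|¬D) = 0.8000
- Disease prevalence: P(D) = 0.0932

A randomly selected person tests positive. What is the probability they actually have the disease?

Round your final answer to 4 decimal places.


Let D = has disease, + = positive test

Given:
- P(D) = 0.0932 (prevalence)
- P(+|D) = 0.9100 (sensitivity)
- P(-|¬D) = 0.8000 (specificity)
- P(+|¬D) = 0.2000 (false positive rate = 1 - specificity)

Step 1: Find P(+)
P(+) = P(+|D)P(D) + P(+|¬D)P(¬D)
     = 0.9100 × 0.0932 + 0.2000 × 0.9068
     = 0.08481200 + 0.18136000
     = 0.26617200

Step 2: Apply Bayes' theorem for P(D|+)
P(D|+) = P(+|D)P(D) / P(+)
       = 0.08481200 / 0.26617200
       = 0.3186


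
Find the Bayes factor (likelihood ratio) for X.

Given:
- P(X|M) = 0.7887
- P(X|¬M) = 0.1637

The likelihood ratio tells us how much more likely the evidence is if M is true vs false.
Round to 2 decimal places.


Likelihood Ratio (LR) = P(X|M) / P(X|¬M)

LR = 0.7887 / 0.1637
   = 4.82

The evidence is 4.82 times more likely if M is true than if M is false.
Because LR exceeds 1, X is evidence for M.


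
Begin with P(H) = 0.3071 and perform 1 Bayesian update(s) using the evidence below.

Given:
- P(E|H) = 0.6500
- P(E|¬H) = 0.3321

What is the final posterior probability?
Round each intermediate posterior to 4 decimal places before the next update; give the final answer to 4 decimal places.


Sequential Bayesian updating:

Initial prior: P(H) = 0.3071

Update 1:
  P(E) = 0.6500 × 0.3071 + 0.3321 × 0.6929 = 0.19961500 + 0.23011209 = 0.42972709
  P(H|E) = 0.19961500 / 0.42972709 = 0.4645

Final posterior: 0.4645


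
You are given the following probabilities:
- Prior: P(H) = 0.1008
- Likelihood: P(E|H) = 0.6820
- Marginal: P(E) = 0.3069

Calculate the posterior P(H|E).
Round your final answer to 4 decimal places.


Using Bayes' theorem:

P(H|E) = P(E|H) × P(H) / P(E)
       = 0.6820 × 0.1008 / 0.3069
       = 0.06874560 / 0.3069
       = 0.2240

The evidence strengthens our belief in H.
Prior: 0.1008 → Posterior: 0.2240


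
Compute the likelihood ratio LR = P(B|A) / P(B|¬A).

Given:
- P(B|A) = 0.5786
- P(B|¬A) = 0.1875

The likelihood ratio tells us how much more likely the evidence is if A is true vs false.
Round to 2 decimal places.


Likelihood Ratio (LR) = P(B|A) / P(B|¬A)

LR = 0.5786 / 0.1875
   = 3.09

The evidence is 3.09 times more likely if A is true than if A is false.
Since LR > 1, the evidence supports A over ¬A.


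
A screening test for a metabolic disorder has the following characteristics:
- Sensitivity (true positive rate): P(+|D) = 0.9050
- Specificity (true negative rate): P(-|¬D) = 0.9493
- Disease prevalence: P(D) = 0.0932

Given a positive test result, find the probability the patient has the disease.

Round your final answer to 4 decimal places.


Let D = has disease, + = positive test

Given:
- P(D) = 0.0932 (prevalence)
- P(+|D) = 0.9050 (sensitivity)
- P(-|¬D) = 0.9493 (specificity)
- P(+|¬D) = 0.0507 (false positive rate = 1 - specificity)

Step 1: Find P(+)
P(+) = P(+|D)P(D) + P(+|¬D)P(¬D)
     = 0.9050 × 0.0932 + 0.0507 × 0.9068
     = 0.08434600 + 0.04597476
     = 0.13032076

Step 2: Apply Bayes' theorem for P(D|+)
P(D|+) = P(+|D)P(D) / P(+)
       = 0.08434600 / 0.13032076
       = 0.6472


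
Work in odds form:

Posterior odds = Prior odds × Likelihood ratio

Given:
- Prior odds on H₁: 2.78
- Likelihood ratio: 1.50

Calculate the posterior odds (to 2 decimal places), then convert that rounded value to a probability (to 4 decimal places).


Step 1: Calculate posterior odds
Posterior odds = Prior odds × LR
               = 2.78 × 1.50
               = 4.17

Step 2: Convert to probability
P(H₁|E) = Posterior odds / (1 + Posterior odds)
       = 4.17 / (1 + 4.17)
       = 4.17 / 5.17
       = 0.8066

The evidence increased P(H₁) from 0.7354 to 0.8066.


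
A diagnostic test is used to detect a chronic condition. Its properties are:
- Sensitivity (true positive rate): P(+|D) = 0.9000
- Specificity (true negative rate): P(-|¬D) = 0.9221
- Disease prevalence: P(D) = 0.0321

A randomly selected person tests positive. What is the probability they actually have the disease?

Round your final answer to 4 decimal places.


Let D = has disease, + = positive test

Given:
- P(D) = 0.0321 (prevalence)
- P(+|D) = 0.9000 (sensitivity)
- P(-|¬D) = 0.9221 (specificity)
- P(+|¬D) = 0.0779 (false positive rate = 1 - specificity)

Step 1: Find P(+)
P(+) = P(+|D)P(D) + P(+|¬D)P(¬D)
     = 0.9000 × 0.0321 + 0.0779 × 0.9679
     = 0.02889000 + 0.07539941
     = 0.10428941

Step 2: Apply Bayes' theorem for P(D|+)
P(D|+) = P(+|D)P(D) / P(+)
       = 0.02889000 / 0.10428941
       = 0.2770


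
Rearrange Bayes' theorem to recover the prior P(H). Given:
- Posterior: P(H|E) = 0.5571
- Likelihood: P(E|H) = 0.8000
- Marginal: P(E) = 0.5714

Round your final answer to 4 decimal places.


From Bayes' theorem: P(H|E) = P(E|H) × P(H) / P(E)

Rearranging for P(H):
P(H) = P(H|E) × P(E) / P(E|H)
     = 0.5571 × 0.5714 / 0.8000
     = 0.31832694 / 0.8000
     = 0.3979


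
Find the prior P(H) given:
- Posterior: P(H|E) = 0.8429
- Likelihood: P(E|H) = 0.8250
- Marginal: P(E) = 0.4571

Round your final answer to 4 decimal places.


From Bayes' theorem: P(H|E) = P(E|H) × P(H) / P(E)

Rearranging for P(H):
P(H) = P(H|E) × P(E) / P(E|H)
     = 0.8429 × 0.4571 / 0.8250
     = 0.38528959 / 0.8250
     = 0.4670


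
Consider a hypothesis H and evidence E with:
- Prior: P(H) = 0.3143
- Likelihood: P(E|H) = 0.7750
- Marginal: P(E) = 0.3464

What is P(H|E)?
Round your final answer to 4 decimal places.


Using Bayes' theorem:

P(H|E) = P(E|H) × P(H) / P(E)
       = 0.7750 × 0.3143 / 0.3464
       = 0.24358250 / 0.3464
       = 0.7032

The evidence strengthens our belief in H.
Prior: 0.3143 → Posterior: 0.7032


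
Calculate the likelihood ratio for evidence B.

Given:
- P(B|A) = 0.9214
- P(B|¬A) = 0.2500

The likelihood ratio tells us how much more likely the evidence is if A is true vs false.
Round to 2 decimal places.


Likelihood Ratio (LR) = P(B|A) / P(B|¬A)

LR = 0.9214 / 0.2500
   = 3.69

The evidence is 3.69 times more likely if A is true than if A is false.
LR > 1, so observing B raises the odds in favor of A.


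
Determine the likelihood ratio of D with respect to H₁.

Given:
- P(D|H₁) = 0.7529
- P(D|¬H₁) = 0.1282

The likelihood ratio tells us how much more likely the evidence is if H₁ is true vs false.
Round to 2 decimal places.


Likelihood Ratio (LR) = P(D|H₁) / P(D|¬H₁)

LR = 0.7529 / 0.1282
   = 5.87

The evidence is 5.87 times more likely if H₁ is true than if H₁ is false.
Because LR exceeds 1, D is evidence for H₁.


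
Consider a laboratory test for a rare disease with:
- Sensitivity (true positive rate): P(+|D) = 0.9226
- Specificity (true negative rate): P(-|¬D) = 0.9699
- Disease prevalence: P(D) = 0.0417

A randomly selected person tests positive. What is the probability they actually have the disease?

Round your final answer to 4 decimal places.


Let D = has disease, + = positive test

Given:
- P(D) = 0.0417 (prevalence)
- P(+|D) = 0.9226 (sensitivity)
- P(-|¬D) = 0.9699 (specificity)
- P(+|¬D) = 0.0301 (false positive rate = 1 - specificity)

Step 1: Find P(+)
P(+) = P(+|D)P(D) + P(+|¬D)P(¬D)
     = 0.9226 × 0.0417 + 0.0301 × 0.9583
     = 0.03847242 + 0.02884483
     = 0.06731725

Step 2: Apply Bayes' theorem for P(D|+)
P(D|+) = P(+|D)P(D) / P(+)
       = 0.03847242 / 0.06731725
       = 0.5715


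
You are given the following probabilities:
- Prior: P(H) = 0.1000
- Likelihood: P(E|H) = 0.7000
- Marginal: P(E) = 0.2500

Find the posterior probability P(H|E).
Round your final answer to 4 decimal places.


Using Bayes' theorem:

P(H|E) = P(E|H) × P(H) / P(E)
       = 0.7000 × 0.1000 / 0.2500
       = 0.07000000 / 0.2500
       = 0.2800

The evidence strengthens our belief in H.
Prior: 0.1000 → Posterior: 0.2800


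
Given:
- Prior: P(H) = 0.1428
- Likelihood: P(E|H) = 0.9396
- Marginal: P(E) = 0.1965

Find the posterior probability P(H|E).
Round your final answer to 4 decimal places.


Using Bayes' theorem:

P(H|E) = P(E|H) × P(H) / P(E)
       = 0.9396 × 0.1428 / 0.1965
       = 0.13417488 / 0.1965
       = 0.6828

The evidence strengthens our belief in H.
Prior: 0.1428 → Posterior: 0.6828


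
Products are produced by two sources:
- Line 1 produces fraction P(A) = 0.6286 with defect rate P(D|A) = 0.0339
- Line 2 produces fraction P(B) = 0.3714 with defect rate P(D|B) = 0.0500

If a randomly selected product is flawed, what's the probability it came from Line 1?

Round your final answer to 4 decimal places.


Let A = from Line 1, D = flawed

Given:
- P(A) = 0.6286, P(B) = 0.3714
- P(D|A) = 0.0339, P(D|B) = 0.0500

Step 1: Find P(D)
P(D) = P(D|A)P(A) + P(D|B)P(B)
     = 0.0339 × 0.6286 + 0.0500 × 0.3714
     = 0.02130954 + 0.01857000
     = 0.03987954

Step 2: Apply Bayes' theorem
P(A|D) = P(D|A)P(A) / P(D)
       = 0.02130954 / 0.03987954
       = 0.5343


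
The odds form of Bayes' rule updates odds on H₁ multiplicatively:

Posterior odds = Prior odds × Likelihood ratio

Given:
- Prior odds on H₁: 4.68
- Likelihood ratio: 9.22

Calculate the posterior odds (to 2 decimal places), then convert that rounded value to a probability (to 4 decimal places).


Step 1: Calculate posterior odds
Posterior odds = Prior odds × LR
               = 4.68 × 9.22
               = 43.15

Step 2: Convert to probability
P(H₁|E) = Posterior odds / (1 + Posterior odds)
       = 43.15 / (1 + 43.15)
       = 43.15 / 44.15
       = 0.9773

The evidence increased P(H₁) from 0.8239 to 0.9773.


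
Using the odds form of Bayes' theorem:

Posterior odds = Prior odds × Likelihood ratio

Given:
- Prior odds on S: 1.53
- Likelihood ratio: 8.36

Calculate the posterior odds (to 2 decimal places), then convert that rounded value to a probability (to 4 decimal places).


Step 1: Calculate posterior odds
Posterior odds = Prior odds × LR
               = 1.53 × 8.36
               = 12.79

Step 2: Convert to probability
P(S|E) = Posterior odds / (1 + Posterior odds)
       = 12.79 / (1 + 12.79)
       = 12.79 / 13.79
       = 0.9275

The evidence increased P(S) from 0.6047 to 0.9275.


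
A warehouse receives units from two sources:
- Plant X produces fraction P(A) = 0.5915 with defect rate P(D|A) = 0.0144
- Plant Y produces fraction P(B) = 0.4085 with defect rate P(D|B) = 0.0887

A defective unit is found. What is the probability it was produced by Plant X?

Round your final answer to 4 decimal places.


Let A = from Plant X, D = defective

Given:
- P(A) = 0.5915, P(B) = 0.4085
- P(D|A) = 0.0144, P(D|B) = 0.0887

Step 1: Find P(D)
P(D) = P(D|A)P(A) + P(D|B)P(B)
     = 0.0144 × 0.5915 + 0.0887 × 0.4085
     = 0.00851760 + 0.03623395
     = 0.04475155

Step 2: Apply Bayes' theorem
P(A|D) = P(D|A)P(A) / P(D)
       = 0.00851760 / 0.04475155
       = 0.1903


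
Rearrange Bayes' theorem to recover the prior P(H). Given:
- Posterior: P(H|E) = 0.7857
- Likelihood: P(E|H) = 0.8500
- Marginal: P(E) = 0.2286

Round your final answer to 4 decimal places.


From Bayes' theorem: P(H|E) = P(E|H) × P(H) / P(E)

Rearranging for P(H):
P(H) = P(H|E) × P(E) / P(E|H)
     = 0.7857 × 0.2286 / 0.8500
     = 0.17961102 / 0.8500
     = 0.2113


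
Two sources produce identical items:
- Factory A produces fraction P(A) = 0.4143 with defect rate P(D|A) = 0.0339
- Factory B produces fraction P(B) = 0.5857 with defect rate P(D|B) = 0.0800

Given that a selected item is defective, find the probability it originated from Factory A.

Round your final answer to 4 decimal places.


Let A = from Factory A, D = defective

Given:
- P(A) = 0.4143, P(B) = 0.5857
- P(D|A) = 0.0339, P(D|B) = 0.0800

Step 1: Find P(D)
P(D) = P(D|A)P(A) + P(D|B)P(B)
     = 0.0339 × 0.4143 + 0.0800 × 0.5857
     = 0.01404477 + 0.04685600
     = 0.06090077

Step 2: Apply Bayes' theorem
P(A|D) = P(D|A)P(A) / P(D)
       = 0.01404477 / 0.06090077
       = 0.2306


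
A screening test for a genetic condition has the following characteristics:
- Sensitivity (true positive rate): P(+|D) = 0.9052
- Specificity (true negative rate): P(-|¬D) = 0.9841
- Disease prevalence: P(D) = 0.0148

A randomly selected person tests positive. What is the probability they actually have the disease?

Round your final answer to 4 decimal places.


Let D = has disease, + = positive test

Given:
- P(D) = 0.0148 (prevalence)
- P(+|D) = 0.9052 (sensitivity)
- P(-|¬D) = 0.9841 (specificity)
- P(+|¬D) = 0.0159 (false positive rate = 1 - specificity)

Step 1: Find P(+)
P(+) = P(+|D)P(D) + P(+|¬D)P(¬D)
     = 0.9052 × 0.0148 + 0.0159 × 0.9852
     = 0.01339696 + 0.01566468
     = 0.02906164

Step 2: Apply Bayes' theorem for P(D|+)
P(D|+) = P(+|D)P(D) / P(+)
       = 0.01339696 / 0.02906164
       = 0.4610


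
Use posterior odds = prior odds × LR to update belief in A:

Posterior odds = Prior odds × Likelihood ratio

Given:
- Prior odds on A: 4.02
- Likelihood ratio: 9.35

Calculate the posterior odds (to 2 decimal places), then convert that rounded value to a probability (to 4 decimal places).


Step 1: Calculate posterior odds
Posterior odds = Prior odds × LR
               = 4.02 × 9.35
               = 37.59

Step 2: Convert to probability
P(A|E) = Posterior odds / (1 + Posterior odds)
       = 37.59 / (1 + 37.59)
       = 37.59 / 38.59
       = 0.9741

The evidence increased P(A) from 0.8008 to 0.9741.


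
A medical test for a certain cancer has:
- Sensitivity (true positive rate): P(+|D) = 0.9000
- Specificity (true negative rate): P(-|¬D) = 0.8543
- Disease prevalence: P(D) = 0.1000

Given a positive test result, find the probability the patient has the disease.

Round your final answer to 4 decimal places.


Let D = has disease, + = positive test

Given:
- P(D) = 0.1000 (prevalence)
- P(+|D) = 0.9000 (sensitivity)
- P(-|¬D) = 0.8543 (specificity)
- P(+|¬D) = 0.1457 (false positive rate = 1 - specificity)

Step 1: Find P(+)
P(+) = P(+|D)P(D) + P(+|¬D)P(¬D)
     = 0.9000 × 0.1000 + 0.1457 × 0.9000
     = 0.09000000 + 0.13113000
     = 0.22113000

Step 2: Apply Bayes' theorem for P(D|+)
P(D|+) = P(+|D)P(D) / P(+)
       = 0.09000000 / 0.22113000
       = 0.4070


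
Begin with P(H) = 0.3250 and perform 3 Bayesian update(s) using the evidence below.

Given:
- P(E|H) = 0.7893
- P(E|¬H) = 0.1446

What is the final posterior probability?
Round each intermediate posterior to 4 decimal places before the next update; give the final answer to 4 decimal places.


Sequential Bayesian updating:

Initial prior: P(H) = 0.3250

Update 1:
  P(E) = 0.7893 × 0.3250 + 0.1446 × 0.6750 = 0.25652250 + 0.09760500 = 0.35412750
  P(H|E) = 0.25652250 / 0.35412750 = 0.7244

Update 2:
  P(E) = 0.7893 × 0.7244 + 0.1446 × 0.2756 = 0.57176892 + 0.03985176 = 0.61162068
  P(H|E) = 0.57176892 / 0.61162068 = 0.9348

Update 3:
  P(E) = 0.7893 × 0.9348 + 0.1446 × 0.0652 = 0.73783764 + 0.00942792 = 0.74726556
  P(H|E) = 0.73783764 / 0.74726556 = 0.9874

Final posterior: 0.9874


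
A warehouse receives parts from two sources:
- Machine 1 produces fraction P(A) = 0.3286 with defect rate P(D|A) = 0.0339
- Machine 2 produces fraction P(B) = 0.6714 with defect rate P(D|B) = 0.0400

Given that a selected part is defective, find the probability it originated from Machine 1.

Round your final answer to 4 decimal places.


Let A = from Machine 1, D = defective

Given:
- P(A) = 0.3286, P(B) = 0.6714
- P(D|A) = 0.0339, P(D|B) = 0.0400

Step 1: Find P(D)
P(D) = P(D|A)P(A) + P(D|B)P(B)
     = 0.0339 × 0.3286 + 0.0400 × 0.6714
     = 0.01113954 + 0.02685600
     = 0.03799554

Step 2: Apply Bayes' theorem
P(A|D) = P(D|A)P(A) / P(D)
       = 0.01113954 / 0.03799554
       = 0.2932


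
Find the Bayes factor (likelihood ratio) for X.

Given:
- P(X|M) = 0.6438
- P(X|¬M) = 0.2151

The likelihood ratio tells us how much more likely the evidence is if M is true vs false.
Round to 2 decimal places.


Likelihood Ratio (LR) = P(X|M) / P(X|¬M)

LR = 0.6438 / 0.2151
   = 2.99

The evidence is 2.99 times more likely if M is true than if M is false.
LR > 1, so observing X raises the odds in favor of M.


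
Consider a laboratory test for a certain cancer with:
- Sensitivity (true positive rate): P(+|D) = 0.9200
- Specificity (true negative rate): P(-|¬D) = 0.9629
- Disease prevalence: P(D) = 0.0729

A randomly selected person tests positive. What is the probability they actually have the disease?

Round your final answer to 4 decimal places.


Let D = has disease, + = positive test

Given:
- P(D) = 0.0729 (prevalence)
- P(+|D) = 0.9200 (sensitivity)
- P(-|¬D) = 0.9629 (specificity)
- P(+|¬D) = 0.0371 (false positive rate = 1 - specificity)

Step 1: Find P(+)
P(+) = P(+|D)P(D) + P(+|¬D)P(¬D)
     = 0.9200 × 0.0729 + 0.0371 × 0.9271
     = 0.06706800 + 0.03439541
     = 0.10146341

Step 2: Apply Bayes' theorem for P(D|+)
P(D|+) = P(+|D)P(D) / P(+)
       = 0.06706800 / 0.10146341
       = 0.6610


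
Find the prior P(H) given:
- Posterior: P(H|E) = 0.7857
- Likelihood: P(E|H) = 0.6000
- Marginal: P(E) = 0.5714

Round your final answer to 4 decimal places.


From Bayes' theorem: P(H|E) = P(E|H) × P(H) / P(E)

Rearranging for P(H):
P(H) = P(H|E) × P(E) / P(E|H)
     = 0.7857 × 0.5714 / 0.6000
     = 0.44894898 / 0.6000
     = 0.7482


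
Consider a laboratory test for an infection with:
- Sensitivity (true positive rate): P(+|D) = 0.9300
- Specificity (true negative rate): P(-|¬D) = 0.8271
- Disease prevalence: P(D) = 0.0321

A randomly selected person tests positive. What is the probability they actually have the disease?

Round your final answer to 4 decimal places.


Let D = has disease, + = positive test

Given:
- P(D) = 0.0321 (prevalence)
- P(+|D) = 0.9300 (sensitivity)
- P(-|¬D) = 0.8271 (specificity)
- P(+|¬D) = 0.1729 (false positive rate = 1 - specificity)

Step 1: Find P(+)
P(+) = P(+|D)P(D) + P(+|¬D)P(¬D)
     = 0.9300 × 0.0321 + 0.1729 × 0.9679
     = 0.02985300 + 0.16734991
     = 0.19720291

Step 2: Apply Bayes' theorem for P(D|+)
P(D|+) = P(+|D)P(D) / P(+)
       = 0.02985300 / 0.19720291
       = 0.1514


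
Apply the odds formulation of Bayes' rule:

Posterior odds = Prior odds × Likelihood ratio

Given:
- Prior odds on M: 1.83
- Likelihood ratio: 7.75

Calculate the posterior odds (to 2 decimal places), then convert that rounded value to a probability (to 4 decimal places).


Step 1: Calculate posterior odds
Posterior odds = Prior odds × LR
               = 1.83 × 7.75
               = 14.18

Step 2: Convert to probability
P(M|E) = Posterior odds / (1 + Posterior odds)
       = 14.18 / (1 + 14.18)
       = 14.18 / 15.18
       = 0.9341

The evidence increased P(M) from 0.6466 to 0.9341.


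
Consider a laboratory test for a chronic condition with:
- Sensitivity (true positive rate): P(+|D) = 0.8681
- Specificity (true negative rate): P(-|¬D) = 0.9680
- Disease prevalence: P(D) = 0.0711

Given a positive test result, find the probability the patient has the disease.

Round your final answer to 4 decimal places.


Let D = has disease, + = positive test

Given:
- P(D) = 0.0711 (prevalence)
- P(+|D) = 0.8681 (sensitivity)
- P(-|¬D) = 0.9680 (specificity)
- P(+|¬D) = 0.0320 (false positive rate = 1 - specificity)

Step 1: Find P(+)
P(+) = P(+|D)P(D) + P(+|¬D)P(¬D)
     = 0.8681 × 0.0711 + 0.0320 × 0.9289
     = 0.06172191 + 0.02972480
     = 0.09144671

Step 2: Apply Bayes' theorem for P(D|+)
P(D|+) = P(+|D)P(D) / P(+)
       = 0.06172191 / 0.09144671
       = 0.6749


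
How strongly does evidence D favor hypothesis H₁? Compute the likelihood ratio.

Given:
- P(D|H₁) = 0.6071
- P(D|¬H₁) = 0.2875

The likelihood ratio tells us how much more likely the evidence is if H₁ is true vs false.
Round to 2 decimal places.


Likelihood Ratio (LR) = P(D|H₁) / P(D|¬H₁)

LR = 0.6071 / 0.2875
   = 2.11

The evidence is 2.11 times more likely if H₁ is true than if H₁ is false.
LR > 1, so observing D raises the odds in favor of H₁.


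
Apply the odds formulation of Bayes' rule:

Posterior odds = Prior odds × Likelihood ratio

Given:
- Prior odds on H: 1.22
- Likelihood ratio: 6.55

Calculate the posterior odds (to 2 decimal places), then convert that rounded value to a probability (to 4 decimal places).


Step 1: Calculate posterior odds
Posterior odds = Prior odds × LR
               = 1.22 × 6.55
               = 7.99

Step 2: Convert to probability
P(H|E) = Posterior odds / (1 + Posterior odds)
       = 7.99 / (1 + 7.99)
       = 7.99 / 8.99
       = 0.8888

The evidence increased P(H) from 0.5495 to 0.8888.


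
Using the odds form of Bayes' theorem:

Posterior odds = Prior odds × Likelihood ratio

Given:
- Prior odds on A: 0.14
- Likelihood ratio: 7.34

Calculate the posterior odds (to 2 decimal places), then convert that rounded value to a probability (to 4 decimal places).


Step 1: Calculate posterior odds
Posterior odds = Prior odds × LR
               = 0.14 × 7.34
               = 1.03

Step 2: Convert to probability
P(A|E) = Posterior odds / (1 + Posterior odds)
       = 1.03 / (1 + 1.03)
       = 1.03 / 2.03
       = 0.5074

The evidence increased P(A) from 0.1228 to 0.5074.


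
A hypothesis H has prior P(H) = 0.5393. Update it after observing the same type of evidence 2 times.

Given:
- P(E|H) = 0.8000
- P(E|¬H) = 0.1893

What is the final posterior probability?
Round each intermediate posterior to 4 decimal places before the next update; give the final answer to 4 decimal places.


Sequential Bayesian updating:

Initial prior: P(H) = 0.5393

Update 1:
  P(E) = 0.8000 × 0.5393 + 0.1893 × 0.4607 = 0.43144000 + 0.08721051 = 0.51865051
  P(H|E) = 0.43144000 / 0.51865051 = 0.8319

Update 2:
  P(E) = 0.8000 × 0.8319 + 0.1893 × 0.1681 = 0.66552000 + 0.03182133 = 0.69734133
  P(H|E) = 0.66552000 / 0.69734133 = 0.9544

Final posterior: 0.9544


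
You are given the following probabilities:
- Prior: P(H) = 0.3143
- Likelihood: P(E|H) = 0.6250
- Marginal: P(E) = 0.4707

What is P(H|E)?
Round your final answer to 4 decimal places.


Using Bayes' theorem:

P(H|E) = P(E|H) × P(H) / P(E)
       = 0.6250 × 0.3143 / 0.4707
       = 0.19643750 / 0.4707
       = 0.4173

The evidence strengthens our belief in H.
Prior: 0.3143 → Posterior: 0.4173


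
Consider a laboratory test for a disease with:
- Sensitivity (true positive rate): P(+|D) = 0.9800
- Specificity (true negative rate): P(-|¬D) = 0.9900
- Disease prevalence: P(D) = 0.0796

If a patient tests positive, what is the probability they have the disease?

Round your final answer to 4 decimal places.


Let D = has disease, + = positive test

Given:
- P(D) = 0.0796 (prevalence)
- P(+|D) = 0.9800 (sensitivity)
- P(-|¬D) = 0.9900 (specificity)
- P(+|¬D) = 0.0100 (false positive rate = 1 - specificity)

Step 1: Find P(+)
P(+) = P(+|D)P(D) + P(+|¬D)P(¬D)
     = 0.9800 × 0.0796 + 0.0100 × 0.9204
     = 0.07800800 + 0.00920400
     = 0.08721200

Step 2: Apply Bayes' theorem for P(D|+)
P(D|+) = P(+|D)P(D) / P(+)
       = 0.07800800 / 0.08721200
       = 0.8945
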